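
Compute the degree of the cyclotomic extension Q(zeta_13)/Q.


The degree equals Euler's totient phi(13).
13 = 13
phi(13) = 12

12


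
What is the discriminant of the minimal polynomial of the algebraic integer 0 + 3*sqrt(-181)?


The element 0 + 3*sqrt(-181) has minimal polynomial:
x^2 + 0*x + 1629
Discriminant = (0)^2 - 4*(1629)
= 0 - 6516
= -6516

-6516


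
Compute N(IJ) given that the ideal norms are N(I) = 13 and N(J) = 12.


N(IJ) = N(I) * N(J)
= 13 * 12
= 156

156


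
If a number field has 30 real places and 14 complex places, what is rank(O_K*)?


By Dirichlet's unit theorem:
rank = r1 + r2 - 1
= 30 + 14 - 1
= 43

43


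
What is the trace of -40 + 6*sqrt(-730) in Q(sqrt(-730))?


Tr(a + b*sqrt(d)) = (a + b*sqrt(d)) + (a - b*sqrt(d)) = 2a
= 2 * (-40)
= -80

-80


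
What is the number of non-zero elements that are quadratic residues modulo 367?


For prime p, the number of non-zero quadratic residues is (p-1)/2.
= (367-1)/2
= 183

183


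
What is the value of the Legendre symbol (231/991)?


p = 991 is prime, so compute (231/991) with the reciprocity algorithm (Jacobi-symbol steps: pull out 2s via (2/n), flip via reciprocity, reduce):
  reciprocity: (231/991) -> -(991/231)
  reduce: (67/231)
  reciprocity: (67/231) -> -(231/67)
  reduce: (30/67)
  pull out 2: (2/67) = -1  (since 67 mod 8 = 3)
  reciprocity: (15/67) -> -(67/15)
  reduce: (7/15)
  reciprocity: (7/15) -> -(15/7)
  reduce: (1/7)
  (1/7) = 1
Product of signs = -1
(231/991) = -1

-1


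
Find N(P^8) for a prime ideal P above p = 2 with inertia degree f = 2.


N(P^a) = p^(a*f)
= 2^(8*2)
= 2^16
= 65536

65536


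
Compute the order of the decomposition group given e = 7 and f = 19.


|D_P| = e * f
= 7 * 19
= 133

133


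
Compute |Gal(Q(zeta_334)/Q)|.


|Gal(Q(zeta_334)/Q)| = phi(334)
= 166

166


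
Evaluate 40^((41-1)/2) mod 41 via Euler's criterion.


p = 41 is prime and the exponent is (p-1)/2 = 20, so by Euler's criterion 40^20 = (40/41) = +1 or -1 mod 41.
Compute by square-and-multiply:
  20 = 16 + 4 (binary 10100)
  Repeated squaring mod 41: 40^1 = 40, 40^2 = 1, 40^4 = 1, 40^8 = 1, 40^16 = 1
  40^20 = 40^16 * 40^4 = 1 * 1 mod 41
    1 * 1 = 1 = 1 mod 41
  40^20 = 1 mod 41
Result 1: 40 is a quadratic residue mod 41.
40^20 mod 41 = 1

1


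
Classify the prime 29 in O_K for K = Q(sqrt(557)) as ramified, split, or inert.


K = Q(sqrt(557)). Since d mod 4 = 1, disc(K) = 557.
Check p | disc: 557 mod 29 = 6.
p does not divide disc. Compute Legendre symbol (d/p):
6^((29-1)/2) mod 29 = 1
(d/p) = 1, so p splits: (p) = P*P' with e=1, f=1, g=2.
Therefore p is split.

split


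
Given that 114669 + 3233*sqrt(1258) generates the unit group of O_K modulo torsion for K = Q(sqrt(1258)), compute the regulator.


epsilon = 114669 + 3233*sqrt(1258)
= 229338.0000
R = ln(229338.0000)
= 12.3430

12.3430


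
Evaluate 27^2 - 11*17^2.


x^2 - d*y^2
= 27^2 - 11*17^2
= 729 - 3179
= -2450

-2450


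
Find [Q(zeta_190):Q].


The degree equals Euler's totient phi(190).
190 = 2 * 5 * 19
phi(190) = 72

72


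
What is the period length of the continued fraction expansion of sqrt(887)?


Run the CF algorithm for sqrt(887).
a_0 = floor(sqrt(887)) = 29; set m_0=0, q_0=1.
Recurrence: m' = q*a - m,  q' = (d - m'^2)/q,  a' = floor((a_0 + m')/q').
  step 1: m=29, q=46, a=1
  step 2: m=17, q=13, a=3
  step 3: m=22, q=31, a=1
  step 4: m=9, q=26, a=1
  step 5: m=17, q=23, a=2
  step 6: m=29, q=2, a=29
  step 7: m=29, q=23, a=2
  step 8: m=17, q=26, a=1
  step 9: m=9, q=31, a=1
  step 10: m=22, q=13, a=3
  step 11: m=17, q=46, a=1
  step 12: m=29, q=1, a=58
a_12 = 2*a_0 = 58, so the period closes here.
sqrt(887) = [29; 1, 3, 1, 1, 2, 29, 2, 1, 1, 3, 1, 58]
Period length = 12

12


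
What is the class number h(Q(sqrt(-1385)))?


K = Q(sqrt(-1385)). d mod 4 = 3, so D = disc(K) = 4d = -5540
h(K) equals the number of primitive reduced positive-definite forms (a, b, c) = a*x^2 + b*x*y + c*y^2 with b^2 - 4ac = D,
where reduced means |b| <= a <= c, with b >= 0 whenever |b| = a or a = c, and primitive means gcd(a, b, c) = 1.
Reduced forces 3a^2 <= |D| = 5540, so 1 <= a <= 42; b must have the parity of D, and c = (b^2 - D)/(4a) must be an integer >= a.
Enumerate a = 1..42, b in [-a, a]:
  a=1: (1, 0, 1385)  [1]
  a=2: (2, 2, 693)  [1]
  a=3: (3, -2, 462), (3, 2, 462)  [2]
  a=4: none
  a=5: (5, 0, 277)  [1]
  a=6: (6, -2, 231), (6, 2, 231)  [2]
  a=7: (7, -2, 198), (7, 2, 198)  [2]
  a=8: none
  a=9: (9, -2, 154), (9, 2, 154)  [2]
  a=10: (10, 10, 141)  [1]
  a=11: (11, -2, 126), (11, 2, 126)  [2]
  a=12..13: none
  a=14: (14, -2, 99), (14, 2, 99)  [2]
  a=15: (15, -10, 94), (15, 10, 94)  [2]
  a=16: none
  a=17: (17, -6, 82), (17, 6, 82)  [2]
  a=18: (18, -2, 77), (18, 2, 77)  [2]
  a=19..20: none
  a=21: (21, -16, 69), (21, -2, 66), (21, 2, 66), (21, 16, 69)  [4]
  a=22: (22, -2, 63), (22, 2, 63)  [2]
  a=23: (23, -16, 63), (23, 16, 63)  [2]
  a=24..26: none
  a=27: (27, -20, 55), (27, 20, 55)  [2]
  a=28: none
  a=29: (29, -12, 49), (29, 12, 49)  [2]
  a=30: (30, -10, 47), (30, 10, 47)  [2]
  a=31: (31, -28, 51), (31, 28, 51)  [2]
  a=32: none
  a=33: (33, -20, 45), (33, -2, 42), (33, 2, 42), (33, 20, 45)  [4]
  a=34: (34, -6, 41), (34, 6, 41)  [2]
  a=35: (35, -30, 46), (35, 30, 46)  [2]
  a=36: none
  a=37: (37, -26, 42), (37, 26, 42)  [2]
  a=38..42: none
Total reduced forms: 1 + 1 + 2 + 1 + 2 + 2 + 2 + 1 + 2 + 2 + 2 + 2 + 2 + 4 + 2 + 2 + 2 + 2 + 2 + 2 + 4 + 2 + 2 + 2 = 48
h = 48

48


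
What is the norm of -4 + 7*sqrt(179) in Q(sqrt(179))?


N(a + b*sqrt(d)) = a^2 - d*b^2
= (-4)^2 - (179)*(7)^2
= 16 - 8771
= -8755

-8755


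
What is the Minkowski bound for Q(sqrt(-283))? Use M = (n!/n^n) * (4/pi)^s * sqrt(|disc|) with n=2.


d = -283, d mod 4 = 1, so disc(K) = d = -283; |disc(K)| = 283
Imaginary quadratic field, so n = 2, s = r2 = 1, r1 = 0
M = (n!/n^n) * (4/pi)^s * sqrt(|disc(K)|) = (2!/2^2) * (4/pi)^1 * sqrt(283)
= 0.5 * 1.273240 * 16.822604
= 10.7096

10.7096


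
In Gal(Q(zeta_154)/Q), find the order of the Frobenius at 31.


The Frobenius at p in Gal(Q(zeta_n)/Q) = (Z/nZ)* is the class of p, so its order is ord_154(31), the smallest k >= 1 with 31^k = 1 mod 154.
n = 154 = 2 * 7 * 11, phi(154) = 60; the order divides phi(n).
Divisors of 60: 1, 2, 3, 4, 5, 6, 10, 12, 15, 20, 30, 60
Repeated squaring mod 154: 31^1 = 31, 31^2 = 37, 31^4 = 137, 31^8 = 135, 31^16 = 53, 31^32 = 37
Test divisors in increasing order:
  k=1: 31^1 = 31 mod 154
  k=2: 31^2 = 37 mod 154
  k=3: 31^3 = 37 * 31 = 69 mod 154
  k=4: 31^4 = 137 mod 154
  k=5: 31^5 = 137 * 31 = 89 mod 154
  k=6: 31^6 = 137 * 37 = 141 mod 154
  k=10: 31^10 = 135 * 37 = 67 mod 154
  k=12: 31^12 = 135 * 137 = 15 mod 154
  k=15: 31^15 = 135 * 137 * 37 * 31 = 111 mod 154
  k=20: 31^20 = 53 * 137 = 23 mod 154
  k=30: 31^30 = 53 * 135 * 137 * 37 = 1 mod 154  <- first divisor giving 1
Order = 30

30


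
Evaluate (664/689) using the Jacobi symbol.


Compute (664/689) via quadratic reciprocity:
  pull out 2: (2/689) = +1  (since 689 mod 8 = 1)
  pull out 2: (2/689) = +1  (since 689 mod 8 = 1)
  pull out 2: (2/689) = +1  (since 689 mod 8 = 1)
  reciprocity: (83/689) -> +(689/83)
  reduce: (25/83)
  reciprocity: (25/83) -> +(83/25)
  reduce: (8/25)
  pull out 2: (2/25) = +1  (since 25 mod 8 = 1)
  pull out 2: (2/25) = +1  (since 25 mod 8 = 1)
  pull out 2: (2/25) = +1  (since 25 mod 8 = 1)
  (1/25) = 1
Product of signs = 1

1


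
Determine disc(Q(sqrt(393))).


For K = Q(sqrt(d)) with d squarefree: disc(K) = d if d = 1 mod 4, and disc(K) = 4d if d = 2 or 3 mod 4.
Here d = 393, and d mod 4 = 1.
d = 1 mod 4 (O_K = Z[(1+sqrt(d))/2]), so disc(K) = d = 393

393


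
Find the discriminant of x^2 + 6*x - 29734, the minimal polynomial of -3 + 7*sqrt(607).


The element -3 + 7*sqrt(607) has minimal polynomial:
x^2 + 6*x - 29734
Discriminant = (6)^2 - 4*(-29734)
= 36 + 118936
= 118972

118972


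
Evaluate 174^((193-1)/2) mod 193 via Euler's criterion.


p = 193 is prime and the exponent is (p-1)/2 = 96, so by Euler's criterion 174^96 = (174/193) = +1 or -1 mod 193.
Compute by square-and-multiply:
  96 = 64 + 32 (binary 1100000)
  Repeated squaring mod 193: 174^1 = 174, 174^2 = 168, 174^4 = 46, 174^8 = 186, 174^16 = 49, 174^32 = 85, 174^64 = 84
  174^96 = 174^64 * 174^32 = 84 * 85 mod 193
    84 * 85 = 7140 = 192 mod 193
  174^96 = 192 mod 193
Result 192 = p - 1 = -1 mod 193: 174 is a quadratic non-residue mod 193. As a residue in [0, p-1] the value is 192.
174^96 mod 193 = 192

192


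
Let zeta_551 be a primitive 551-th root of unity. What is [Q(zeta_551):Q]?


The degree equals Euler's totient phi(551).
551 = 19 * 29
phi(551) = 504

504


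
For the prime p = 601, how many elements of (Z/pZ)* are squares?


For prime p, the number of non-zero quadratic residues is (p-1)/2.
= (601-1)/2
= 300

300


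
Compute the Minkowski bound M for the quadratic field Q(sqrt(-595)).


d = -595, d mod 4 = 1, so disc(K) = d = -595; |disc(K)| = 595
Imaginary quadratic field, so n = 2, s = r2 = 1, r1 = 0
M = (n!/n^n) * (4/pi)^s * sqrt(|disc(K)|) = (2!/2^2) * (4/pi)^1 * sqrt(595)
= 0.5 * 1.273240 * 24.392622
= 15.5288

15.5288


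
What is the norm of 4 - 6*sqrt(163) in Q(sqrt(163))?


N(a + b*sqrt(d)) = a^2 - d*b^2
= (4)^2 - (163)*(-6)^2
= 16 - 5868
= -5852

-5852


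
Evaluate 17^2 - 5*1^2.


x^2 - d*y^2
= 17^2 - 5*1^2
= 289 - 5
= 284

284


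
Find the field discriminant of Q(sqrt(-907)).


For K = Q(sqrt(d)) with d squarefree: disc(K) = d if d = 1 mod 4, and disc(K) = 4d if d = 2 or 3 mod 4.
Here d = -907, and d mod 4 = 1.
d = 1 mod 4 (O_K = Z[(1+sqrt(d))/2]), so disc(K) = d = -907

-907


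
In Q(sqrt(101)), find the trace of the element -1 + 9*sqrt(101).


Tr(a + b*sqrt(d)) = (a + b*sqrt(d)) + (a - b*sqrt(d)) = 2a
= 2 * (-1)
= -2

-2


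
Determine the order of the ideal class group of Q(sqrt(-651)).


K = Q(sqrt(-651)). d mod 4 = 1, so D = disc(K) = d = -651
h(K) equals the number of primitive reduced positive-definite forms (a, b, c) = a*x^2 + b*x*y + c*y^2 with b^2 - 4ac = D,
where reduced means |b| <= a <= c, with b >= 0 whenever |b| = a or a = c, and primitive means gcd(a, b, c) = 1.
Reduced forces 3a^2 <= |D| = 651, so 1 <= a <= 14; b must have the parity of D, and c = (b^2 - D)/(4a) must be an integer >= a.
Enumerate a = 1..14, b in [-a, a]:
  a=1: (1, 1, 163)  [1]
  a=2: none
  a=3: (3, 3, 55)  [1]
  a=4: none
  a=5: (5, -3, 33), (5, 3, 33)  [2]
  a=6: none
  a=7: (7, 7, 25)  [1]
  a=8..10: none
  a=11: (11, -3, 15), (11, 3, 15)  [2]
  a=12: none
  a=13: (13, 5, 13)  [1]
  a=14: none
Total reduced forms: 1 + 1 + 2 + 1 + 2 + 1 = 8
h = 8

8


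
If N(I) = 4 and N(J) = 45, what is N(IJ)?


N(IJ) = N(I) * N(J)
= 4 * 45
= 180

180


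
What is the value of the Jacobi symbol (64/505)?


Compute (64/505) via quadratic reciprocity:
  pull out 2: (2/505) = +1  (since 505 mod 8 = 1)
  pull out 2: (2/505) = +1  (since 505 mod 8 = 1)
  pull out 2: (2/505) = +1  (since 505 mod 8 = 1)
  pull out 2: (2/505) = +1  (since 505 mod 8 = 1)
  pull out 2: (2/505) = +1  (since 505 mod 8 = 1)
  pull out 2: (2/505) = +1  (since 505 mod 8 = 1)
  (1/505) = 1
Product of signs = 1

1


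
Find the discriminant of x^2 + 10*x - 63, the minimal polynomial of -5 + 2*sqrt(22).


The element -5 + 2*sqrt(22) has minimal polynomial:
x^2 + 10*x - 63
Discriminant = (10)^2 - 4*(-63)
= 100 + 252
= 352

352


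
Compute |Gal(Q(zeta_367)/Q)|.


|Gal(Q(zeta_367)/Q)| = phi(367)
= 366

366


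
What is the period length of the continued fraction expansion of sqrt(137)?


Run the CF algorithm for sqrt(137).
a_0 = floor(sqrt(137)) = 11; set m_0=0, q_0=1.
Recurrence: m' = q*a - m,  q' = (d - m'^2)/q,  a' = floor((a_0 + m')/q').
  step 1: m=11, q=16, a=1
  step 2: m=5, q=7, a=2
  step 3: m=9, q=8, a=2
  step 4: m=7, q=11, a=1
  step 5: m=4, q=11, a=1
  step 6: m=7, q=8, a=2
  step 7: m=9, q=7, a=2
  step 8: m=5, q=16, a=1
  step 9: m=11, q=1, a=22
a_9 = 2*a_0 = 22, so the period closes here.
sqrt(137) = [11; 1, 2, 2, 1, 1, 2, 2, 1, 22]
Period length = 9

9


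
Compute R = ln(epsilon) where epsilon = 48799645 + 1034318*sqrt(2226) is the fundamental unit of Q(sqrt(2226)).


epsilon = 48799645 + 1034318*sqrt(2226)
= 9.7599e+07
R = ln(9.7599e+07)
= 18.3964

18.3964


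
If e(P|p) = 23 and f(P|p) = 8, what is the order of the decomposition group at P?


|D_P| = e * f
= 23 * 8
= 184

184


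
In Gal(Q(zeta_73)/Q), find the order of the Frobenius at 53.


The Frobenius at p in Gal(Q(zeta_n)/Q) = (Z/nZ)* is the class of p, so its order is ord_73(53), the smallest k >= 1 with 53^k = 1 mod 73.
n = 73 = 73, phi(73) = 72; the order divides phi(n).
Divisors of 72: 1, 2, 3, 4, 6, 8, 9, 12, 18, 24, 36, 72
Repeated squaring mod 73: 53^1 = 53, 53^2 = 35, 53^4 = 57, 53^8 = 37, 53^16 = 55, 53^32 = 32, 53^64 = 2
Test divisors in increasing order:
  k=1: 53^1 = 53 mod 73
  k=2: 53^2 = 35 mod 73
  k=3: 53^3 = 35 * 53 = 30 mod 73
  k=4: 53^4 = 57 mod 73
  k=6: 53^6 = 57 * 35 = 24 mod 73
  k=8: 53^8 = 37 mod 73
  k=9: 53^9 = 37 * 53 = 63 mod 73
  k=12: 53^12 = 37 * 57 = 65 mod 73
  k=18: 53^18 = 55 * 35 = 27 mod 73
  k=24: 53^24 = 55 * 37 = 64 mod 73
  k=36: 53^36 = 32 * 57 = 72 mod 73
  k=72: 53^72 = 2 * 37 = 1 mod 73  <- first divisor giving 1
Order = 72

72


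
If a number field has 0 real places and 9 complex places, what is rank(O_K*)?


By Dirichlet's unit theorem:
rank = r1 + r2 - 1
= 0 + 9 - 1
= 8

8


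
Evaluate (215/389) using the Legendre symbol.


p = 389 is prime, so compute (215/389) with the reciprocity algorithm (Jacobi-symbol steps: pull out 2s via (2/n), flip via reciprocity, reduce):
  reciprocity: (215/389) -> +(389/215)
  reduce: (174/215)
  pull out 2: (2/215) = +1  (since 215 mod 8 = 7)
  reciprocity: (87/215) -> -(215/87)
  reduce: (41/87)
  reciprocity: (41/87) -> +(87/41)
  reduce: (5/41)
  reciprocity: (5/41) -> +(41/5)
  reduce: (1/5)
  (1/5) = 1
Product of signs = -1
(215/389) = -1

-1


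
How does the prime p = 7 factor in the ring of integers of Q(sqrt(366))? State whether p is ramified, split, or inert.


K = Q(sqrt(366)). Since d mod 4 = 2, disc(K) = 1464.
Check p | disc: 1464 mod 7 = 1.
p does not divide disc. Compute Legendre symbol (d/p):
2^((7-1)/2) mod 7 = 1
(d/p) = 1, so p splits: (p) = P*P' with e=1, f=1, g=2.
Therefore p is split.

split


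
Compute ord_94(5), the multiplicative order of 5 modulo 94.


We want ord_94(5), the smallest k >= 1 with 5^k = 1 mod 94.
n = 94 = 2 * 47, phi(94) = 46; the order divides phi(n).
Divisors of 46: 1, 2, 23, 46
Repeated squaring mod 94: 5^1 = 5, 5^2 = 25, 5^4 = 61, 5^8 = 55, 5^16 = 17, 5^32 = 7
Test divisors in increasing order:
  k=1: 5^1 = 5 mod 94
  k=2: 5^2 = 25 mod 94
  k=23: 5^23 = 17 * 61 * 25 * 5 = 93 mod 94
  k=46: 5^46 = 7 * 55 * 61 * 25 = 1 mod 94  <- first divisor giving 1
Order = 46

46


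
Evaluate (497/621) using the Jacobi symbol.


Compute (497/621) via quadratic reciprocity:
  reciprocity: (497/621) -> +(621/497)
  reduce: (124/497)
  pull out 2: (2/497) = +1  (since 497 mod 8 = 1)
  pull out 2: (2/497) = +1  (since 497 mod 8 = 1)
  reciprocity: (31/497) -> +(497/31)
  reduce: (1/31)
  (1/31) = 1
Product of signs = 1

1


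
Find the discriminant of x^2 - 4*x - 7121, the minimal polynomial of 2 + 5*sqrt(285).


The element 2 + 5*sqrt(285) has minimal polynomial:
x^2 - 4*x - 7121
Discriminant = (-4)^2 - 4*(-7121)
= 16 + 28484
= 28500

28500


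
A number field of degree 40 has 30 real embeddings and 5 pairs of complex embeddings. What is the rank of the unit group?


By Dirichlet's unit theorem:
rank = r1 + r2 - 1
= 30 + 5 - 1
= 34

34


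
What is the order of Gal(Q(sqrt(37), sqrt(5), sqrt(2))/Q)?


The 3 square roots of distinct primes are multiplicatively independent over Q,
so [K:Q] = 2^3 and Gal(K/Q) is isomorphic to (Z/2Z)^3.
|Gal| = 2^3 = 8

8


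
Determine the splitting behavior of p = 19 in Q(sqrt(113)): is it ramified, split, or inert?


K = Q(sqrt(113)). Since d mod 4 = 1, disc(K) = 113.
Check p | disc: 113 mod 19 = 18.
p does not divide disc. Compute Legendre symbol (d/p):
18^((19-1)/2) mod 19 = -1
(d/p) = -1, so p is inert: (p) stays prime with e=1, f=2, g=1.
Therefore p is inert.

inert


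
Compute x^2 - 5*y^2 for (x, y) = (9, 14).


x^2 - d*y^2
= 9^2 - 5*14^2
= 81 - 980
= -899

-899


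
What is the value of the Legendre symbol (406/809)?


p = 809 is prime, so compute (406/809) with the reciprocity algorithm (Jacobi-symbol steps: pull out 2s via (2/n), flip via reciprocity, reduce):
  pull out 2: (2/809) = +1  (since 809 mod 8 = 1)
  reciprocity: (203/809) -> +(809/203)
  reduce: (200/203)
  pull out 2: (2/203) = -1  (since 203 mod 8 = 3)
  pull out 2: (2/203) = -1  (since 203 mod 8 = 3)
  pull out 2: (2/203) = -1  (since 203 mod 8 = 3)
  reciprocity: (25/203) -> +(203/25)
  reduce: (3/25)
  reciprocity: (3/25) -> +(25/3)
  reduce: (1/3)
  (1/3) = 1
Product of signs = -1
(406/809) = -1

-1


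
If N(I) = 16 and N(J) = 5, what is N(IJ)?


N(IJ) = N(I) * N(J)
= 16 * 5
= 80

80


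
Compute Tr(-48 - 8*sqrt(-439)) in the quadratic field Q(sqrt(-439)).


Tr(a + b*sqrt(d)) = (a + b*sqrt(d)) + (a - b*sqrt(d)) = 2a
= 2 * (-48)
= -96

-96


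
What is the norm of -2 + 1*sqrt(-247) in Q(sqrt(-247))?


N(a + b*sqrt(d)) = a^2 - d*b^2
= (-2)^2 - (-247)*(1)^2
= 4 + 247
= 251

251


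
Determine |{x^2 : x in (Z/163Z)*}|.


For prime p, the number of non-zero quadratic residues is (p-1)/2.
= (163-1)/2
= 81

81


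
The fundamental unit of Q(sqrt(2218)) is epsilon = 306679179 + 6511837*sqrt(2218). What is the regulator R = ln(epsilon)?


epsilon = 306679179 + 6511837*sqrt(2218)
= 6.1336e+08
R = ln(6.1336e+08)
= 20.2345

20.2345


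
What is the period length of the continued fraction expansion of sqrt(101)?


Run the CF algorithm for sqrt(101).
a_0 = floor(sqrt(101)) = 10; set m_0=0, q_0=1.
Recurrence: m' = q*a - m,  q' = (d - m'^2)/q,  a' = floor((a_0 + m')/q').
  step 1: m=10, q=1, a=20
a_1 = 2*a_0 = 20, so the period closes here.
sqrt(101) = [10; 20]
Period length = 1

1


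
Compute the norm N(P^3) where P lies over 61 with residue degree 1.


N(P^a) = p^(a*f)
= 61^(3*1)
= 61^3
= 226981

226981


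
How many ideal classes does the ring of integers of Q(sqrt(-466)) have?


K = Q(sqrt(-466)). d mod 4 = 2, so D = disc(K) = 4d = -1864
h(K) equals the number of primitive reduced positive-definite forms (a, b, c) = a*x^2 + b*x*y + c*y^2 with b^2 - 4ac = D,
where reduced means |b| <= a <= c, with b >= 0 whenever |b| = a or a = c, and primitive means gcd(a, b, c) = 1.
Reduced forces 3a^2 <= |D| = 1864, so 1 <= a <= 24; b must have the parity of D, and c = (b^2 - D)/(4a) must be an integer >= a.
Enumerate a = 1..24, b in [-a, a]:
  a=1: (1, 0, 466)  [1]
  a=2: (2, 0, 233)  [1]
  a=3..4: none
  a=5: (5, -4, 94), (5, 4, 94)  [2]
  a=6..9: none
  a=10: (10, -4, 47), (10, 4, 47)  [2]
  a=11..18: none
  a=19: (19, -6, 25), (19, 6, 25)  [2]
  a=20..24: none
Total reduced forms: 1 + 1 + 2 + 2 + 2 = 8
h = 8

8


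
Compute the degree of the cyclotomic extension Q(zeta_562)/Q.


The degree equals Euler's totient phi(562).
562 = 2 * 281
phi(562) = 280

280


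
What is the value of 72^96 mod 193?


p = 193 is prime and the exponent is (p-1)/2 = 96, so by Euler's criterion 72^96 = (72/193) = +1 or -1 mod 193.
Compute by square-and-multiply:
  96 = 64 + 32 (binary 1100000)
  Repeated squaring mod 193: 72^1 = 72, 72^2 = 166, 72^4 = 150, 72^8 = 112, 72^16 = 192, 72^32 = 1, 72^64 = 1
  72^96 = 72^64 * 72^32 = 1 * 1 mod 193
    1 * 1 = 1 = 1 mod 193
  72^96 = 1 mod 193
Result 1: 72 is a quadratic residue mod 193.
72^96 mod 193 = 1

1


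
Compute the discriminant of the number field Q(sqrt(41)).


For K = Q(sqrt(d)) with d squarefree: disc(K) = d if d = 1 mod 4, and disc(K) = 4d if d = 2 or 3 mod 4.
Here d = 41, and d mod 4 = 1.
d = 1 mod 4 (O_K = Z[(1+sqrt(d))/2]), so disc(K) = d = 41

41


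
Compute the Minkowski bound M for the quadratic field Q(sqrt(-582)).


d = -582, d mod 4 = 2, so disc(K) = 4d = -2328; |disc(K)| = 2328
Imaginary quadratic field, so n = 2, s = r2 = 1, r1 = 0
M = (n!/n^n) * (4/pi)^s * sqrt(|disc(K)|) = (2!/2^2) * (4/pi)^1 * sqrt(2328)
= 0.5 * 1.273240 * 48.249352
= 30.7165

30.7165


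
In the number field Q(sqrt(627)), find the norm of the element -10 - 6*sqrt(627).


N(a + b*sqrt(d)) = a^2 - d*b^2
= (-10)^2 - (627)*(-6)^2
= 100 - 22572
= -22472

-22472


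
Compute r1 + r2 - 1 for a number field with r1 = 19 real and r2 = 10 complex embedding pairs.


By Dirichlet's unit theorem:
rank = r1 + r2 - 1
= 19 + 10 - 1
= 28

28


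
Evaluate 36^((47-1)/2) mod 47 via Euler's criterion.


p = 47 is prime and the exponent is (p-1)/2 = 23, so by Euler's criterion 36^23 = (36/47) = +1 or -1 mod 47.
Compute by square-and-multiply:
  23 = 16 + 4 + 2 + 1 (binary 10111)
  Repeated squaring mod 47: 36^1 = 36, 36^2 = 27, 36^4 = 24, 36^8 = 12, 36^16 = 3
  36^23 = 36^16 * 36^4 * 36^2 * 36^1 = 3 * 24 * 27 * 36 mod 47
    3 * 24 = 72 = 25 mod 47
    25 * 27 = 675 = 17 mod 47
    17 * 36 = 612 = 1 mod 47
  36^23 = 1 mod 47
Result 1: 36 is a quadratic residue mod 47.
36^23 mod 47 = 1

1


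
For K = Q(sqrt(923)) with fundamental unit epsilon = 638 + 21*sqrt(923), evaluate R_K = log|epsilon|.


epsilon = 638 + 21*sqrt(923)
= 1275.9992
R = ln(1275.9992)
= 7.1515

7.1515


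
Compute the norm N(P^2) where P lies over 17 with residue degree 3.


N(P^a) = p^(a*f)
= 17^(2*3)
= 17^6
= 24137569

24137569


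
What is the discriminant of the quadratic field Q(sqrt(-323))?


For K = Q(sqrt(d)) with d squarefree: disc(K) = d if d = 1 mod 4, and disc(K) = 4d if d = 2 or 3 mod 4.
Here d = -323, and d mod 4 = 1.
d = 1 mod 4 (O_K = Z[(1+sqrt(d))/2]), so disc(K) = d = -323

-323


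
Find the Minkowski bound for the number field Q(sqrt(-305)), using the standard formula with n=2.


d = -305, d mod 4 = 3, so disc(K) = 4d = -1220; |disc(K)| = 1220
Imaginary quadratic field, so n = 2, s = r2 = 1, r1 = 0
M = (n!/n^n) * (4/pi)^s * sqrt(|disc(K)|) = (2!/2^2) * (4/pi)^1 * sqrt(1220)
= 0.5 * 1.273240 * 34.928498
= 22.2362

22.2362


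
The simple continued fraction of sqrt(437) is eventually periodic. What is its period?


Run the CF algorithm for sqrt(437).
a_0 = floor(sqrt(437)) = 20; set m_0=0, q_0=1.
Recurrence: m' = q*a - m,  q' = (d - m'^2)/q,  a' = floor((a_0 + m')/q').
  step 1: m=20, q=37, a=1
  step 2: m=17, q=4, a=9
  step 3: m=19, q=19, a=2
  step 4: m=19, q=4, a=9
  step 5: m=17, q=37, a=1
  step 6: m=20, q=1, a=40
a_6 = 2*a_0 = 40, so the period closes here.
sqrt(437) = [20; 1, 9, 2, 9, 1, 40]
Period length = 6

6


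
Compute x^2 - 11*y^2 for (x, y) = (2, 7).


x^2 - d*y^2
= 2^2 - 11*7^2
= 4 - 539
= -535

-535


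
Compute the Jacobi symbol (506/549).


Compute (506/549) via quadratic reciprocity:
  pull out 2: (2/549) = -1  (since 549 mod 8 = 5)
  reciprocity: (253/549) -> +(549/253)
  reduce: (43/253)
  reciprocity: (43/253) -> +(253/43)
  reduce: (38/43)
  pull out 2: (2/43) = -1  (since 43 mod 8 = 3)
  reciprocity: (19/43) -> -(43/19)
  reduce: (5/19)
  reciprocity: (5/19) -> +(19/5)
  reduce: (4/5)
  pull out 2: (2/5) = -1  (since 5 mod 8 = 5)
  pull out 2: (2/5) = -1  (since 5 mod 8 = 5)
  (1/5) = 1
Product of signs = -1

-1


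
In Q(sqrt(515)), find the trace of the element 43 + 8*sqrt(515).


Tr(a + b*sqrt(d)) = (a + b*sqrt(d)) + (a - b*sqrt(d)) = 2a
= 2 * (43)
= 86

86


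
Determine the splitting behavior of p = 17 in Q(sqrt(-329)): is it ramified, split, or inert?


K = Q(sqrt(-329)). Since d mod 4 = 3, disc(K) = -1316.
Check p | disc: -1316 mod 17 = 10.
p does not divide disc. Compute Legendre symbol (d/p):
11^((17-1)/2) mod 17 = -1
(d/p) = -1, so p is inert: (p) stays prime with e=1, f=2, g=1.
Therefore p is inert.

inert


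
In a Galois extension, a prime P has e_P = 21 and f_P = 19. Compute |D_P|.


|D_P| = e * f
= 21 * 19
= 399

399


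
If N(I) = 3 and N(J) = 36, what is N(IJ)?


N(IJ) = N(I) * N(J)
= 3 * 36
= 108

108


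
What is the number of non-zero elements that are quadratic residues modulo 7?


For prime p, the number of non-zero quadratic residues is (p-1)/2.
= (7-1)/2
= 3

3


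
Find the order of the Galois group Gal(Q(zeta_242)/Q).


|Gal(Q(zeta_242)/Q)| = phi(242)
= 110

110


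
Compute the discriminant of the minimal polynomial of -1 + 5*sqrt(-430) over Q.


The element -1 + 5*sqrt(-430) has minimal polynomial:
x^2 + 2*x + 10751
Discriminant = (2)^2 - 4*(10751)
= 4 - 43004
= -43000

-43000


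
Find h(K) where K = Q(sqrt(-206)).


K = Q(sqrt(-206)). d mod 4 = 2, so D = disc(K) = 4d = -824
h(K) equals the number of primitive reduced positive-definite forms (a, b, c) = a*x^2 + b*x*y + c*y^2 with b^2 - 4ac = D,
where reduced means |b| <= a <= c, with b >= 0 whenever |b| = a or a = c, and primitive means gcd(a, b, c) = 1.
Reduced forces 3a^2 <= |D| = 824, so 1 <= a <= 16; b must have the parity of D, and c = (b^2 - D)/(4a) must be an integer >= a.
Enumerate a = 1..16, b in [-a, a]:
  a=1: (1, 0, 206)  [1]
  a=2: (2, 0, 103)  [1]
  a=3: (3, -2, 69), (3, 2, 69)  [2]
  a=4: none
  a=5: (5, -4, 42), (5, 4, 42)  [2]
  a=6: (6, -4, 35), (6, 4, 35)  [2]
  a=7: (7, -4, 30), (7, 4, 30)  [2]
  a=8: none
  a=9: (9, -2, 23), (9, 2, 23)  [2]
  a=10: (10, -4, 21), (10, 4, 21)  [2]
  a=11: (11, -10, 21), (11, 10, 21)  [2]
  a=12..13: none
  a=14: (14, -4, 15), (14, 4, 15)  [2]
  a=15: (15, -14, 17), (15, 14, 17)  [2]
  a=16: none
Total reduced forms: 1 + 1 + 2 + 2 + 2 + 2 + 2 + 2 + 2 + 2 + 2 = 20
h = 20

20


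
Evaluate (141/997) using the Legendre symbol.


p = 997 is prime, so compute (141/997) with the reciprocity algorithm (Jacobi-symbol steps: pull out 2s via (2/n), flip via reciprocity, reduce):
  reciprocity: (141/997) -> +(997/141)
  reduce: (10/141)
  pull out 2: (2/141) = -1  (since 141 mod 8 = 5)
  reciprocity: (5/141) -> +(141/5)
  reduce: (1/5)
  (1/5) = 1
Product of signs = -1
(141/997) = -1

-1


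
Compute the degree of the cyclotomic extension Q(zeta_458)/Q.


The degree equals Euler's totient phi(458).
458 = 2 * 229
phi(458) = 228

228


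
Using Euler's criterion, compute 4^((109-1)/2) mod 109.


p = 109 is prime and the exponent is (p-1)/2 = 54, so by Euler's criterion 4^54 = (4/109) = +1 or -1 mod 109.
Compute by square-and-multiply:
  54 = 32 + 16 + 4 + 2 (binary 110110)
  Repeated squaring mod 109: 4^1 = 4, 4^2 = 16, 4^4 = 38, 4^8 = 27, 4^16 = 75, 4^32 = 66
  4^54 = 4^32 * 4^16 * 4^4 * 4^2 = 66 * 75 * 38 * 16 mod 109
    66 * 75 = 4950 = 45 mod 109
    45 * 38 = 1710 = 75 mod 109
    75 * 16 = 1200 = 1 mod 109
  4^54 = 1 mod 109
Result 1: 4 is a quadratic residue mod 109.
4^54 mod 109 = 1

1


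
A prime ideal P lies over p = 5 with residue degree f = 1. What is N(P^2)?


N(P^a) = p^(a*f)
= 5^(2*1)
= 5^2
= 25

25


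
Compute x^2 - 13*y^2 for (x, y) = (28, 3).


x^2 - d*y^2
= 28^2 - 13*3^2
= 784 - 117
= 667

667


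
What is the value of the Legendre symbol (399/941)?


p = 941 is prime, so compute (399/941) with the reciprocity algorithm (Jacobi-symbol steps: pull out 2s via (2/n), flip via reciprocity, reduce):
  reciprocity: (399/941) -> +(941/399)
  reduce: (143/399)
  reciprocity: (143/399) -> -(399/143)
  reduce: (113/143)
  reciprocity: (113/143) -> +(143/113)
  reduce: (30/113)
  pull out 2: (2/113) = +1  (since 113 mod 8 = 1)
  reciprocity: (15/113) -> +(113/15)
  reduce: (8/15)
  pull out 2: (2/15) = +1  (since 15 mod 8 = 7)
  pull out 2: (2/15) = +1  (since 15 mod 8 = 7)
  pull out 2: (2/15) = +1  (since 15 mod 8 = 7)
  (1/15) = 1
Product of signs = -1
(399/941) = -1

-1


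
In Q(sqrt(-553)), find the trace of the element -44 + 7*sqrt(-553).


Tr(a + b*sqrt(d)) = (a + b*sqrt(d)) + (a - b*sqrt(d)) = 2a
= 2 * (-44)
= -88

-88


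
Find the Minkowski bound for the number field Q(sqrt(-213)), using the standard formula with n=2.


d = -213, d mod 4 = 3, so disc(K) = 4d = -852; |disc(K)| = 852
Imaginary quadratic field, so n = 2, s = r2 = 1, r1 = 0
M = (n!/n^n) * (4/pi)^s * sqrt(|disc(K)|) = (2!/2^2) * (4/pi)^1 * sqrt(852)
= 0.5 * 1.273240 * 29.189039
= 18.5823

18.5823


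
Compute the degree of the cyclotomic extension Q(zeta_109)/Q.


The degree equals Euler's totient phi(109).
109 = 109
phi(109) = 108

108


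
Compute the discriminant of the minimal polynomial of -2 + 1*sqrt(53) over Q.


The element -2 + 1*sqrt(53) has minimal polynomial:
x^2 + 4*x - 49
Discriminant = (4)^2 - 4*(-49)
= 16 + 196
= 212

212


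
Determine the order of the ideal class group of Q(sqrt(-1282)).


K = Q(sqrt(-1282)). d mod 4 = 2, so D = disc(K) = 4d = -5128
h(K) equals the number of primitive reduced positive-definite forms (a, b, c) = a*x^2 + b*x*y + c*y^2 with b^2 - 4ac = D,
where reduced means |b| <= a <= c, with b >= 0 whenever |b| = a or a = c, and primitive means gcd(a, b, c) = 1.
Reduced forces 3a^2 <= |D| = 5128, so 1 <= a <= 41; b must have the parity of D, and c = (b^2 - D)/(4a) must be an integer >= a.
Enumerate a = 1..41, b in [-a, a]:
  a=1: (1, 0, 1282)  [1]
  a=2: (2, 0, 641)  [1]
  a=3..10: none
  a=11: (11, -8, 118), (11, 8, 118)  [2]
  a=12..21: none
  a=22: (22, -8, 59), (22, 8, 59)  [2]
  a=23: (23, -22, 61), (23, 22, 61)  [2]
  a=24..28: none
  a=29: (29, -18, 47), (29, 18, 47)  [2]
  a=30: none
  a=31: (31, -24, 46), (31, 24, 46)  [2]
  a=32..41: none
Total reduced forms: 1 + 1 + 2 + 2 + 2 + 2 + 2 = 12
h = 12

12


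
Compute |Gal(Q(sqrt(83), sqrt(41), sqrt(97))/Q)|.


The 3 square roots of distinct primes are multiplicatively independent over Q,
so [K:Q] = 2^3 and Gal(K/Q) is isomorphic to (Z/2Z)^3.
|Gal| = 2^3 = 8

8


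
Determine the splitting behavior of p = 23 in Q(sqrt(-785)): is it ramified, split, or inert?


K = Q(sqrt(-785)). Since d mod 4 = 3, disc(K) = -3140.
Check p | disc: -3140 mod 23 = 11.
p does not divide disc. Compute Legendre symbol (d/p):
20^((23-1)/2) mod 23 = -1
(d/p) = -1, so p is inert: (p) stays prime with e=1, f=2, g=1.
Therefore p is inert.

inert


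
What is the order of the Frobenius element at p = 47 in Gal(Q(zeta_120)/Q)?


The Frobenius at p in Gal(Q(zeta_n)/Q) = (Z/nZ)* is the class of p, so its order is ord_120(47), the smallest k >= 1 with 47^k = 1 mod 120.
n = 120 = 2^3 * 3 * 5, phi(120) = 32; the order divides phi(n).
Divisors of 32: 1, 2, 4, 8, 16, 32
Repeated squaring mod 120: 47^1 = 47, 47^2 = 49, 47^4 = 1, 47^8 = 1, 47^16 = 1, 47^32 = 1
Test divisors in increasing order:
  k=1: 47^1 = 47 mod 120
  k=2: 47^2 = 49 mod 120
  k=4: 47^4 = 1 mod 120  <- first divisor giving 1
Order = 4

4


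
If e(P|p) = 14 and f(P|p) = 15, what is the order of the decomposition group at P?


|D_P| = e * f
= 14 * 15
= 210

210


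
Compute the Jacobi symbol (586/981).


Compute (586/981) via quadratic reciprocity:
  pull out 2: (2/981) = -1  (since 981 mod 8 = 5)
  reciprocity: (293/981) -> +(981/293)
  reduce: (102/293)
  pull out 2: (2/293) = -1  (since 293 mod 8 = 5)
  reciprocity: (51/293) -> +(293/51)
  reduce: (38/51)
  pull out 2: (2/51) = -1  (since 51 mod 8 = 3)
  reciprocity: (19/51) -> -(51/19)
  reduce: (13/19)
  reciprocity: (13/19) -> +(19/13)
  reduce: (6/13)
  pull out 2: (2/13) = -1  (since 13 mod 8 = 5)
  reciprocity: (3/13) -> +(13/3)
  reduce: (1/3)
  (1/3) = 1
Product of signs = -1

-1


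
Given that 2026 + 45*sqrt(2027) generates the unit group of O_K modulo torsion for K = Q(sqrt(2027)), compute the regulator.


epsilon = 2026 + 45*sqrt(2027)
= 4051.9998
R = ln(4051.9998)
= 8.3070

8.3070


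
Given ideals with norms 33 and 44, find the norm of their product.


N(IJ) = N(I) * N(J)
= 33 * 44
= 1452

1452


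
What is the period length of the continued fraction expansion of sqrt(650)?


Run the CF algorithm for sqrt(650).
a_0 = floor(sqrt(650)) = 25; set m_0=0, q_0=1.
Recurrence: m' = q*a - m,  q' = (d - m'^2)/q,  a' = floor((a_0 + m')/q').
  step 1: m=25, q=25, a=2
  step 2: m=25, q=1, a=50
a_2 = 2*a_0 = 50, so the period closes here.
sqrt(650) = [25; 2, 50]
Period length = 2

2


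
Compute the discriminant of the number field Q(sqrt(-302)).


For K = Q(sqrt(d)) with d squarefree: disc(K) = d if d = 1 mod 4, and disc(K) = 4d if d = 2 or 3 mod 4.
Here d = -302, and d mod 4 = 2.
d = 2 mod 4, not 1 (O_K = Z[sqrt(d)]), so disc(K) = 4d = 4 * (-302) = -1208

-1208


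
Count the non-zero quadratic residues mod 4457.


For prime p, the number of non-zero quadratic residues is (p-1)/2.
= (4457-1)/2
= 2228

2228


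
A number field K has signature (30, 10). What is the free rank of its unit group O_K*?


By Dirichlet's unit theorem:
rank = r1 + r2 - 1
= 30 + 10 - 1
= 39

39


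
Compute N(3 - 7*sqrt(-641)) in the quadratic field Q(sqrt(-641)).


N(a + b*sqrt(d)) = a^2 - d*b^2
= (3)^2 - (-641)*(-7)^2
= 9 + 31409
= 31418

31418


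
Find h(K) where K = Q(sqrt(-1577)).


K = Q(sqrt(-1577)). d mod 4 = 3, so D = disc(K) = 4d = -6308
h(K) equals the number of primitive reduced positive-definite forms (a, b, c) = a*x^2 + b*x*y + c*y^2 with b^2 - 4ac = D,
where reduced means |b| <= a <= c, with b >= 0 whenever |b| = a or a = c, and primitive means gcd(a, b, c) = 1.
Reduced forces 3a^2 <= |D| = 6308, so 1 <= a <= 45; b must have the parity of D, and c = (b^2 - D)/(4a) must be an integer >= a.
Enumerate a = 1..45, b in [-a, a]:
  a=1: (1, 0, 1577)  [1]
  a=2: (2, 2, 789)  [1]
  a=3: (3, -2, 526), (3, 2, 526)  [2]
  a=4..5: none
  a=6: (6, -2, 263), (6, 2, 263)  [2]
  a=7..8: none
  a=9: (9, -8, 177), (9, 8, 177)  [2]
  a=10..12: none
  a=13: (13, -6, 122), (13, 6, 122)  [2]
  a=14..16: none
  a=17: (17, -4, 93), (17, 4, 93)  [2]
  a=18: (18, -10, 89), (18, 10, 89)  [2]
  a=19: (19, 0, 83)  [1]
  a=20..25: none
  a=26: (26, -6, 61), (26, 6, 61)  [2]
  a=27: (27, -8, 59), (27, 8, 59)  [2]
  a=28..30: none
  a=31: (31, -4, 51), (31, 4, 51)  [2]
  a=32..33: none
  a=34: (34, -30, 53), (34, 30, 53)  [2]
  a=35..37: none
  a=38: (38, 38, 51)  [1]
  a=39: (39, -32, 47), (39, -20, 43), (39, 20, 43), (39, 32, 47)  [4]
  a=40..45: none
Total reduced forms: 1 + 1 + 2 + 2 + 2 + 2 + 2 + 2 + 1 + 2 + 2 + 2 + 2 + 1 + 4 = 28
h = 28

28


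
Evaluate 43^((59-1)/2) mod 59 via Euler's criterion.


p = 59 is prime and the exponent is (p-1)/2 = 29, so by Euler's criterion 43^29 = (43/59) = +1 or -1 mod 59.
Compute by square-and-multiply:
  29 = 16 + 8 + 4 + 1 (binary 11101)
  Repeated squaring mod 59: 43^1 = 43, 43^2 = 20, 43^4 = 46, 43^8 = 51, 43^16 = 5
  43^29 = 43^16 * 43^8 * 43^4 * 43^1 = 5 * 51 * 46 * 43 mod 59
    5 * 51 = 255 = 19 mod 59
    19 * 46 = 874 = 48 mod 59
    48 * 43 = 2064 = 58 mod 59
  43^29 = 58 mod 59
Result 58 = p - 1 = -1 mod 59: 43 is a quadratic non-residue mod 59. As a residue in [0, p-1] the value is 58.
43^29 mod 59 = 58

58


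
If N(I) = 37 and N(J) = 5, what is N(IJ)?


N(IJ) = N(I) * N(J)
= 37 * 5
= 185

185


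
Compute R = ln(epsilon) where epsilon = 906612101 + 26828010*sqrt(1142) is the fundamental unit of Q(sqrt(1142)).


epsilon = 906612101 + 26828010*sqrt(1142)
= 1.8132e+09
R = ln(1.8132e+09)
= 21.3184

21.3184


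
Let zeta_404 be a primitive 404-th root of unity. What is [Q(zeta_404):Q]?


The degree equals Euler's totient phi(404).
404 = 2^2 * 101
phi(404) = 200

200


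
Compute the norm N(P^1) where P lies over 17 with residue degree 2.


N(P^a) = p^(a*f)
= 17^(1*2)
= 17^2
= 289

289


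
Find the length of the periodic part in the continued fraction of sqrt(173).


Run the CF algorithm for sqrt(173).
a_0 = floor(sqrt(173)) = 13; set m_0=0, q_0=1.
Recurrence: m' = q*a - m,  q' = (d - m'^2)/q,  a' = floor((a_0 + m')/q').
  step 1: m=13, q=4, a=6
  step 2: m=11, q=13, a=1
  step 3: m=2, q=13, a=1
  step 4: m=11, q=4, a=6
  step 5: m=13, q=1, a=26
a_5 = 2*a_0 = 26, so the period closes here.
sqrt(173) = [13; 6, 1, 1, 6, 26]
Period length = 5

5


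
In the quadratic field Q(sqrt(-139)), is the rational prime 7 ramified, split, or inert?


K = Q(sqrt(-139)). Since d mod 4 = 1, disc(K) = -139.
Check p | disc: -139 mod 7 = 1.
p does not divide disc. Compute Legendre symbol (d/p):
1^((7-1)/2) mod 7 = 1
(d/p) = 1, so p splits: (p) = P*P' with e=1, f=1, g=2.
Therefore p is split.

split


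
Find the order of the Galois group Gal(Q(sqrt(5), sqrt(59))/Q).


The 2 square roots of distinct primes are multiplicatively independent over Q,
so [K:Q] = 2^2 and Gal(K/Q) is isomorphic to (Z/2Z)^2.
|Gal| = 2^2 = 4

4


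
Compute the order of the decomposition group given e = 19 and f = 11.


|D_P| = e * f
= 19 * 11
= 209

209


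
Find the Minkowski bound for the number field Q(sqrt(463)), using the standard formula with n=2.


d = 463, d mod 4 = 3, so disc(K) = 4d = 1852; |disc(K)| = 1852
Real quadratic field, so n = 2, s = r2 = 0, r1 = 2
M = (n!/n^n) * (4/pi)^s * sqrt(|disc(K)|) = (2!/2^2) * (4/pi)^0 * sqrt(1852)
= 0.5 * 1.000000 * 43.034870
= 21.5174

21.5174


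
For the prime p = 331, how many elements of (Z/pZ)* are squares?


For prime p, the number of non-zero quadratic residues is (p-1)/2.
= (331-1)/2
= 165

165


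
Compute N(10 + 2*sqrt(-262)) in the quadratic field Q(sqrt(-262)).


N(a + b*sqrt(d)) = a^2 - d*b^2
= (10)^2 - (-262)*(2)^2
= 100 + 1048
= 1148

1148


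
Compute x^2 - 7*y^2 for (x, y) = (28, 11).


x^2 - d*y^2
= 28^2 - 7*11^2
= 784 - 847
= -63

-63


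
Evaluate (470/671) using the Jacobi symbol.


Compute (470/671) via quadratic reciprocity:
  pull out 2: (2/671) = +1  (since 671 mod 8 = 7)
  reciprocity: (235/671) -> -(671/235)
  reduce: (201/235)
  reciprocity: (201/235) -> +(235/201)
  reduce: (34/201)
  pull out 2: (2/201) = +1  (since 201 mod 8 = 1)
  reciprocity: (17/201) -> +(201/17)
  reduce: (14/17)
  pull out 2: (2/17) = +1  (since 17 mod 8 = 1)
  reciprocity: (7/17) -> +(17/7)
  reduce: (3/7)
  reciprocity: (3/7) -> -(7/3)
  reduce: (1/3)
  (1/3) = 1
Product of signs = 1

1


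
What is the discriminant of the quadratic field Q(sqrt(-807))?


For K = Q(sqrt(d)) with d squarefree: disc(K) = d if d = 1 mod 4, and disc(K) = 4d if d = 2 or 3 mod 4.
Here d = -807, and d mod 4 = 1.
d = 1 mod 4 (O_K = Z[(1+sqrt(d))/2]), so disc(K) = d = -807

-807


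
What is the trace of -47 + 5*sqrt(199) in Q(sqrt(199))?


Tr(a + b*sqrt(d)) = (a + b*sqrt(d)) + (a - b*sqrt(d)) = 2a
= 2 * (-47)
= -94

-94


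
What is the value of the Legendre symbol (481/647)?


p = 647 is prime, so compute (481/647) with the reciprocity algorithm (Jacobi-symbol steps: pull out 2s via (2/n), flip via reciprocity, reduce):
  reciprocity: (481/647) -> +(647/481)
  reduce: (166/481)
  pull out 2: (2/481) = +1  (since 481 mod 8 = 1)
  reciprocity: (83/481) -> +(481/83)
  reduce: (66/83)
  pull out 2: (2/83) = -1  (since 83 mod 8 = 3)
  reciprocity: (33/83) -> +(83/33)
  reduce: (17/33)
  reciprocity: (17/33) -> +(33/17)
  reduce: (16/17)
  pull out 2: (2/17) = +1  (since 17 mod 8 = 1)
  pull out 2: (2/17) = +1  (since 17 mod 8 = 1)
  pull out 2: (2/17) = +1  (since 17 mod 8 = 1)
  pull out 2: (2/17) = +1  (since 17 mod 8 = 1)
  (1/17) = 1
Product of signs = -1
(481/647) = -1

-1


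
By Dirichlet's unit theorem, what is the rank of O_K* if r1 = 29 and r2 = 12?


By Dirichlet's unit theorem:
rank = r1 + r2 - 1
= 29 + 12 - 1
= 40

40


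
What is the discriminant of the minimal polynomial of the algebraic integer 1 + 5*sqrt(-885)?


The element 1 + 5*sqrt(-885) has minimal polynomial:
x^2 - 2*x + 22126
Discriminant = (-2)^2 - 4*(22126)
= 4 - 88504
= -88500

-88500


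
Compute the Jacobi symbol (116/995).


Compute (116/995) via quadratic reciprocity:
  pull out 2: (2/995) = -1  (since 995 mod 8 = 3)
  pull out 2: (2/995) = -1  (since 995 mod 8 = 3)
  reciprocity: (29/995) -> +(995/29)
  reduce: (9/29)
  reciprocity: (9/29) -> +(29/9)
  reduce: (2/9)
  pull out 2: (2/9) = +1  (since 9 mod 8 = 1)
  (1/9) = 1
Product of signs = 1

1


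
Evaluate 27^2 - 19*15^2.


x^2 - d*y^2
= 27^2 - 19*15^2
= 729 - 4275
= -3546

-3546
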